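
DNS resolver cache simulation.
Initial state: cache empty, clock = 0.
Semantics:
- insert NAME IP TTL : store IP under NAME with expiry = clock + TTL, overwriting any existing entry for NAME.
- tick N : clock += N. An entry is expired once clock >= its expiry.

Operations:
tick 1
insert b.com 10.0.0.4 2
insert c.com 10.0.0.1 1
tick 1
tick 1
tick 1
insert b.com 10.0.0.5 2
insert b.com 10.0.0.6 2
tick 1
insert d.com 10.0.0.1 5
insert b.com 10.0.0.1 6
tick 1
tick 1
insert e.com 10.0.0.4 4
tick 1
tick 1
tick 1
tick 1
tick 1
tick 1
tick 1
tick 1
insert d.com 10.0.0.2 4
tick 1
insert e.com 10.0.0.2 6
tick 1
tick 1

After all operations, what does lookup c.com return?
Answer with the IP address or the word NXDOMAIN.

Answer: NXDOMAIN

Derivation:
Op 1: tick 1 -> clock=1.
Op 2: insert b.com -> 10.0.0.4 (expiry=1+2=3). clock=1
Op 3: insert c.com -> 10.0.0.1 (expiry=1+1=2). clock=1
Op 4: tick 1 -> clock=2. purged={c.com}
Op 5: tick 1 -> clock=3. purged={b.com}
Op 6: tick 1 -> clock=4.
Op 7: insert b.com -> 10.0.0.5 (expiry=4+2=6). clock=4
Op 8: insert b.com -> 10.0.0.6 (expiry=4+2=6). clock=4
Op 9: tick 1 -> clock=5.
Op 10: insert d.com -> 10.0.0.1 (expiry=5+5=10). clock=5
Op 11: insert b.com -> 10.0.0.1 (expiry=5+6=11). clock=5
Op 12: tick 1 -> clock=6.
Op 13: tick 1 -> clock=7.
Op 14: insert e.com -> 10.0.0.4 (expiry=7+4=11). clock=7
Op 15: tick 1 -> clock=8.
Op 16: tick 1 -> clock=9.
Op 17: tick 1 -> clock=10. purged={d.com}
Op 18: tick 1 -> clock=11. purged={b.com,e.com}
Op 19: tick 1 -> clock=12.
Op 20: tick 1 -> clock=13.
Op 21: tick 1 -> clock=14.
Op 22: tick 1 -> clock=15.
Op 23: insert d.com -> 10.0.0.2 (expiry=15+4=19). clock=15
Op 24: tick 1 -> clock=16.
Op 25: insert e.com -> 10.0.0.2 (expiry=16+6=22). clock=16
Op 26: tick 1 -> clock=17.
Op 27: tick 1 -> clock=18.
lookup c.com: not in cache (expired or never inserted)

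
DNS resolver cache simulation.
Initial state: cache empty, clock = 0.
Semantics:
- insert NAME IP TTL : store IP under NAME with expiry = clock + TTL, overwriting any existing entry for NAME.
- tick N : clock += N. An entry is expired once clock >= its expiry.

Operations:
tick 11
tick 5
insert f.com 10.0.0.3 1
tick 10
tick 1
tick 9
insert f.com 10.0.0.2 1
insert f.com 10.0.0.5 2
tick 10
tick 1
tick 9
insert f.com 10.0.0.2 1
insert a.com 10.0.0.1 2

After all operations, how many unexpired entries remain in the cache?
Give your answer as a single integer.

Op 1: tick 11 -> clock=11.
Op 2: tick 5 -> clock=16.
Op 3: insert f.com -> 10.0.0.3 (expiry=16+1=17). clock=16
Op 4: tick 10 -> clock=26. purged={f.com}
Op 5: tick 1 -> clock=27.
Op 6: tick 9 -> clock=36.
Op 7: insert f.com -> 10.0.0.2 (expiry=36+1=37). clock=36
Op 8: insert f.com -> 10.0.0.5 (expiry=36+2=38). clock=36
Op 9: tick 10 -> clock=46. purged={f.com}
Op 10: tick 1 -> clock=47.
Op 11: tick 9 -> clock=56.
Op 12: insert f.com -> 10.0.0.2 (expiry=56+1=57). clock=56
Op 13: insert a.com -> 10.0.0.1 (expiry=56+2=58). clock=56
Final cache (unexpired): {a.com,f.com} -> size=2

Answer: 2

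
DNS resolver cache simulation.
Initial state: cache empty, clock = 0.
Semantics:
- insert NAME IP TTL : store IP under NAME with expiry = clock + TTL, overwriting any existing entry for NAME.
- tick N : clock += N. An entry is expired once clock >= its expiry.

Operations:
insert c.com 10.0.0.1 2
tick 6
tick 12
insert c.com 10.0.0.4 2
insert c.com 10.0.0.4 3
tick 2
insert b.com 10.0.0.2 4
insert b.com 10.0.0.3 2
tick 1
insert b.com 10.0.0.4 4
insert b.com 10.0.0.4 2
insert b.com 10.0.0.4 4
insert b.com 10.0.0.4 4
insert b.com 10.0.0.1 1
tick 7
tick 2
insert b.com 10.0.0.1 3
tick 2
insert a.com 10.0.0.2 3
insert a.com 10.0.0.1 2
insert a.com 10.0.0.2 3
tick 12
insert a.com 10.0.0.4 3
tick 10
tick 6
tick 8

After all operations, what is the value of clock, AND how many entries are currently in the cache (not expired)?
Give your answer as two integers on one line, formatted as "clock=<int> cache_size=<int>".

Answer: clock=68 cache_size=0

Derivation:
Op 1: insert c.com -> 10.0.0.1 (expiry=0+2=2). clock=0
Op 2: tick 6 -> clock=6. purged={c.com}
Op 3: tick 12 -> clock=18.
Op 4: insert c.com -> 10.0.0.4 (expiry=18+2=20). clock=18
Op 5: insert c.com -> 10.0.0.4 (expiry=18+3=21). clock=18
Op 6: tick 2 -> clock=20.
Op 7: insert b.com -> 10.0.0.2 (expiry=20+4=24). clock=20
Op 8: insert b.com -> 10.0.0.3 (expiry=20+2=22). clock=20
Op 9: tick 1 -> clock=21. purged={c.com}
Op 10: insert b.com -> 10.0.0.4 (expiry=21+4=25). clock=21
Op 11: insert b.com -> 10.0.0.4 (expiry=21+2=23). clock=21
Op 12: insert b.com -> 10.0.0.4 (expiry=21+4=25). clock=21
Op 13: insert b.com -> 10.0.0.4 (expiry=21+4=25). clock=21
Op 14: insert b.com -> 10.0.0.1 (expiry=21+1=22). clock=21
Op 15: tick 7 -> clock=28. purged={b.com}
Op 16: tick 2 -> clock=30.
Op 17: insert b.com -> 10.0.0.1 (expiry=30+3=33). clock=30
Op 18: tick 2 -> clock=32.
Op 19: insert a.com -> 10.0.0.2 (expiry=32+3=35). clock=32
Op 20: insert a.com -> 10.0.0.1 (expiry=32+2=34). clock=32
Op 21: insert a.com -> 10.0.0.2 (expiry=32+3=35). clock=32
Op 22: tick 12 -> clock=44. purged={a.com,b.com}
Op 23: insert a.com -> 10.0.0.4 (expiry=44+3=47). clock=44
Op 24: tick 10 -> clock=54. purged={a.com}
Op 25: tick 6 -> clock=60.
Op 26: tick 8 -> clock=68.
Final clock = 68
Final cache (unexpired): {} -> size=0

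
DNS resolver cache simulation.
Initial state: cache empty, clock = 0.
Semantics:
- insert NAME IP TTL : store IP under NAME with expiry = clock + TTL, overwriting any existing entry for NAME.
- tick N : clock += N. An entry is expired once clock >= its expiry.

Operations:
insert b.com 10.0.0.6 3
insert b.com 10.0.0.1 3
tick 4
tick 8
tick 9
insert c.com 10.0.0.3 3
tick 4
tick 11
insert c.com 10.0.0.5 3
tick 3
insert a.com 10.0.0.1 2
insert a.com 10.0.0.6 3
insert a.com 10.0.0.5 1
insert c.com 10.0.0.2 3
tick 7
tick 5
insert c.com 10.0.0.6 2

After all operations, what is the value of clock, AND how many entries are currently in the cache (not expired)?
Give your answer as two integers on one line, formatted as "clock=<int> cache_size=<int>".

Answer: clock=51 cache_size=1

Derivation:
Op 1: insert b.com -> 10.0.0.6 (expiry=0+3=3). clock=0
Op 2: insert b.com -> 10.0.0.1 (expiry=0+3=3). clock=0
Op 3: tick 4 -> clock=4. purged={b.com}
Op 4: tick 8 -> clock=12.
Op 5: tick 9 -> clock=21.
Op 6: insert c.com -> 10.0.0.3 (expiry=21+3=24). clock=21
Op 7: tick 4 -> clock=25. purged={c.com}
Op 8: tick 11 -> clock=36.
Op 9: insert c.com -> 10.0.0.5 (expiry=36+3=39). clock=36
Op 10: tick 3 -> clock=39. purged={c.com}
Op 11: insert a.com -> 10.0.0.1 (expiry=39+2=41). clock=39
Op 12: insert a.com -> 10.0.0.6 (expiry=39+3=42). clock=39
Op 13: insert a.com -> 10.0.0.5 (expiry=39+1=40). clock=39
Op 14: insert c.com -> 10.0.0.2 (expiry=39+3=42). clock=39
Op 15: tick 7 -> clock=46. purged={a.com,c.com}
Op 16: tick 5 -> clock=51.
Op 17: insert c.com -> 10.0.0.6 (expiry=51+2=53). clock=51
Final clock = 51
Final cache (unexpired): {c.com} -> size=1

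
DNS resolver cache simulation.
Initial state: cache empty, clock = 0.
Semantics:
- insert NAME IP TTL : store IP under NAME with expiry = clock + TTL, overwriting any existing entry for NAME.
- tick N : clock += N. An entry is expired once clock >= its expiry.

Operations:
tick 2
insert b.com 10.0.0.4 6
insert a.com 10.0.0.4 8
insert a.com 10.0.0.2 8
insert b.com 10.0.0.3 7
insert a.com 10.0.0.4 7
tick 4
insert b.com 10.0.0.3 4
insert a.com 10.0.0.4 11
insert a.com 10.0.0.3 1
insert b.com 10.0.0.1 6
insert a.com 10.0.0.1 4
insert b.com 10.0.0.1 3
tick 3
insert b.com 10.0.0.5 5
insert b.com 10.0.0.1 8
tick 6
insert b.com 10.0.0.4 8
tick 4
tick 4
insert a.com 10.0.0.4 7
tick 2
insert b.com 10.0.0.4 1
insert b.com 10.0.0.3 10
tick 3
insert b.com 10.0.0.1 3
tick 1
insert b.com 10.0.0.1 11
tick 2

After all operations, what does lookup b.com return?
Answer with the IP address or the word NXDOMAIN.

Answer: 10.0.0.1

Derivation:
Op 1: tick 2 -> clock=2.
Op 2: insert b.com -> 10.0.0.4 (expiry=2+6=8). clock=2
Op 3: insert a.com -> 10.0.0.4 (expiry=2+8=10). clock=2
Op 4: insert a.com -> 10.0.0.2 (expiry=2+8=10). clock=2
Op 5: insert b.com -> 10.0.0.3 (expiry=2+7=9). clock=2
Op 6: insert a.com -> 10.0.0.4 (expiry=2+7=9). clock=2
Op 7: tick 4 -> clock=6.
Op 8: insert b.com -> 10.0.0.3 (expiry=6+4=10). clock=6
Op 9: insert a.com -> 10.0.0.4 (expiry=6+11=17). clock=6
Op 10: insert a.com -> 10.0.0.3 (expiry=6+1=7). clock=6
Op 11: insert b.com -> 10.0.0.1 (expiry=6+6=12). clock=6
Op 12: insert a.com -> 10.0.0.1 (expiry=6+4=10). clock=6
Op 13: insert b.com -> 10.0.0.1 (expiry=6+3=9). clock=6
Op 14: tick 3 -> clock=9. purged={b.com}
Op 15: insert b.com -> 10.0.0.5 (expiry=9+5=14). clock=9
Op 16: insert b.com -> 10.0.0.1 (expiry=9+8=17). clock=9
Op 17: tick 6 -> clock=15. purged={a.com}
Op 18: insert b.com -> 10.0.0.4 (expiry=15+8=23). clock=15
Op 19: tick 4 -> clock=19.
Op 20: tick 4 -> clock=23. purged={b.com}
Op 21: insert a.com -> 10.0.0.4 (expiry=23+7=30). clock=23
Op 22: tick 2 -> clock=25.
Op 23: insert b.com -> 10.0.0.4 (expiry=25+1=26). clock=25
Op 24: insert b.com -> 10.0.0.3 (expiry=25+10=35). clock=25
Op 25: tick 3 -> clock=28.
Op 26: insert b.com -> 10.0.0.1 (expiry=28+3=31). clock=28
Op 27: tick 1 -> clock=29.
Op 28: insert b.com -> 10.0.0.1 (expiry=29+11=40). clock=29
Op 29: tick 2 -> clock=31. purged={a.com}
lookup b.com: present, ip=10.0.0.1 expiry=40 > clock=31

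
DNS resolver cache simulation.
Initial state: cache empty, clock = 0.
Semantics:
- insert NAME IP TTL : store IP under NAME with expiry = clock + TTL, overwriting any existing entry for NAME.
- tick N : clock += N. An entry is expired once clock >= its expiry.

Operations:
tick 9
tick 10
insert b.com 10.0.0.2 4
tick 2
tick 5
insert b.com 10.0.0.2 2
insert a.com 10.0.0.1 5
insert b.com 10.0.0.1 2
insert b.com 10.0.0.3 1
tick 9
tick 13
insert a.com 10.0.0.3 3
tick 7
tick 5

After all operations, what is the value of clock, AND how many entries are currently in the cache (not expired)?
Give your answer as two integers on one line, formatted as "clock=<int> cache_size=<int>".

Op 1: tick 9 -> clock=9.
Op 2: tick 10 -> clock=19.
Op 3: insert b.com -> 10.0.0.2 (expiry=19+4=23). clock=19
Op 4: tick 2 -> clock=21.
Op 5: tick 5 -> clock=26. purged={b.com}
Op 6: insert b.com -> 10.0.0.2 (expiry=26+2=28). clock=26
Op 7: insert a.com -> 10.0.0.1 (expiry=26+5=31). clock=26
Op 8: insert b.com -> 10.0.0.1 (expiry=26+2=28). clock=26
Op 9: insert b.com -> 10.0.0.3 (expiry=26+1=27). clock=26
Op 10: tick 9 -> clock=35. purged={a.com,b.com}
Op 11: tick 13 -> clock=48.
Op 12: insert a.com -> 10.0.0.3 (expiry=48+3=51). clock=48
Op 13: tick 7 -> clock=55. purged={a.com}
Op 14: tick 5 -> clock=60.
Final clock = 60
Final cache (unexpired): {} -> size=0

Answer: clock=60 cache_size=0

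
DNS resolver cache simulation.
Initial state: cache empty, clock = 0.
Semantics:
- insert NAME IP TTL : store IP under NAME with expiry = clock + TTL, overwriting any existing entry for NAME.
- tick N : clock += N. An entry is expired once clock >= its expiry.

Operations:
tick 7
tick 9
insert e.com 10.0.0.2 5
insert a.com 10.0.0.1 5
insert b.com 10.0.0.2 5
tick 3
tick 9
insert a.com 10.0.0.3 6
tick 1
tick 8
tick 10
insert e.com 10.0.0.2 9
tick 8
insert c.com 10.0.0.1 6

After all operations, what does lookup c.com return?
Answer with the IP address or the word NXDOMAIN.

Op 1: tick 7 -> clock=7.
Op 2: tick 9 -> clock=16.
Op 3: insert e.com -> 10.0.0.2 (expiry=16+5=21). clock=16
Op 4: insert a.com -> 10.0.0.1 (expiry=16+5=21). clock=16
Op 5: insert b.com -> 10.0.0.2 (expiry=16+5=21). clock=16
Op 6: tick 3 -> clock=19.
Op 7: tick 9 -> clock=28. purged={a.com,b.com,e.com}
Op 8: insert a.com -> 10.0.0.3 (expiry=28+6=34). clock=28
Op 9: tick 1 -> clock=29.
Op 10: tick 8 -> clock=37. purged={a.com}
Op 11: tick 10 -> clock=47.
Op 12: insert e.com -> 10.0.0.2 (expiry=47+9=56). clock=47
Op 13: tick 8 -> clock=55.
Op 14: insert c.com -> 10.0.0.1 (expiry=55+6=61). clock=55
lookup c.com: present, ip=10.0.0.1 expiry=61 > clock=55

Answer: 10.0.0.1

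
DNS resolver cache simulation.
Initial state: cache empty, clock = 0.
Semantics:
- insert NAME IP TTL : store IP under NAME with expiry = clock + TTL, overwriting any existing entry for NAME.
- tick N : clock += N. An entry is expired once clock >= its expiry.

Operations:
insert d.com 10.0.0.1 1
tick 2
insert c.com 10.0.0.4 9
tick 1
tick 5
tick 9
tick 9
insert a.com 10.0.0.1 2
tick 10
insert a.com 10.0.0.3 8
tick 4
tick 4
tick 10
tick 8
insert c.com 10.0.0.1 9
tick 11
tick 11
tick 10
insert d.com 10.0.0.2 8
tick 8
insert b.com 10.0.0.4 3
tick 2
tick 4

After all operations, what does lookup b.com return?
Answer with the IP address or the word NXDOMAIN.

Op 1: insert d.com -> 10.0.0.1 (expiry=0+1=1). clock=0
Op 2: tick 2 -> clock=2. purged={d.com}
Op 3: insert c.com -> 10.0.0.4 (expiry=2+9=11). clock=2
Op 4: tick 1 -> clock=3.
Op 5: tick 5 -> clock=8.
Op 6: tick 9 -> clock=17. purged={c.com}
Op 7: tick 9 -> clock=26.
Op 8: insert a.com -> 10.0.0.1 (expiry=26+2=28). clock=26
Op 9: tick 10 -> clock=36. purged={a.com}
Op 10: insert a.com -> 10.0.0.3 (expiry=36+8=44). clock=36
Op 11: tick 4 -> clock=40.
Op 12: tick 4 -> clock=44. purged={a.com}
Op 13: tick 10 -> clock=54.
Op 14: tick 8 -> clock=62.
Op 15: insert c.com -> 10.0.0.1 (expiry=62+9=71). clock=62
Op 16: tick 11 -> clock=73. purged={c.com}
Op 17: tick 11 -> clock=84.
Op 18: tick 10 -> clock=94.
Op 19: insert d.com -> 10.0.0.2 (expiry=94+8=102). clock=94
Op 20: tick 8 -> clock=102. purged={d.com}
Op 21: insert b.com -> 10.0.0.4 (expiry=102+3=105). clock=102
Op 22: tick 2 -> clock=104.
Op 23: tick 4 -> clock=108. purged={b.com}
lookup b.com: not in cache (expired or never inserted)

Answer: NXDOMAIN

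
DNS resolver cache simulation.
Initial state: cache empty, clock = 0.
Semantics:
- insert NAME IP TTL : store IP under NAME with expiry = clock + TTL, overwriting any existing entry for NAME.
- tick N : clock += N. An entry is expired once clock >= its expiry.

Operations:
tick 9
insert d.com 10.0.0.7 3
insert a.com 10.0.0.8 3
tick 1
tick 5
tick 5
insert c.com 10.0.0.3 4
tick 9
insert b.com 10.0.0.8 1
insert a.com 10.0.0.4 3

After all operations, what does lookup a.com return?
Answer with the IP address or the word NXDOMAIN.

Answer: 10.0.0.4

Derivation:
Op 1: tick 9 -> clock=9.
Op 2: insert d.com -> 10.0.0.7 (expiry=9+3=12). clock=9
Op 3: insert a.com -> 10.0.0.8 (expiry=9+3=12). clock=9
Op 4: tick 1 -> clock=10.
Op 5: tick 5 -> clock=15. purged={a.com,d.com}
Op 6: tick 5 -> clock=20.
Op 7: insert c.com -> 10.0.0.3 (expiry=20+4=24). clock=20
Op 8: tick 9 -> clock=29. purged={c.com}
Op 9: insert b.com -> 10.0.0.8 (expiry=29+1=30). clock=29
Op 10: insert a.com -> 10.0.0.4 (expiry=29+3=32). clock=29
lookup a.com: present, ip=10.0.0.4 expiry=32 > clock=29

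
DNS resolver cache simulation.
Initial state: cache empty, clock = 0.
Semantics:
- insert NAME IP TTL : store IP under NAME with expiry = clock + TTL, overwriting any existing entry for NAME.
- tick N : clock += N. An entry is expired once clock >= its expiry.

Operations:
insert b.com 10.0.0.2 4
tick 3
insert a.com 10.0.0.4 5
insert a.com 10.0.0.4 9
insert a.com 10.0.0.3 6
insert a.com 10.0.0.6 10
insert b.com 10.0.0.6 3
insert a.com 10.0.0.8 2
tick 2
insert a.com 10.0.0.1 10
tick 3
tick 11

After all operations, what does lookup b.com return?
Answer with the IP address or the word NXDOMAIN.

Answer: NXDOMAIN

Derivation:
Op 1: insert b.com -> 10.0.0.2 (expiry=0+4=4). clock=0
Op 2: tick 3 -> clock=3.
Op 3: insert a.com -> 10.0.0.4 (expiry=3+5=8). clock=3
Op 4: insert a.com -> 10.0.0.4 (expiry=3+9=12). clock=3
Op 5: insert a.com -> 10.0.0.3 (expiry=3+6=9). clock=3
Op 6: insert a.com -> 10.0.0.6 (expiry=3+10=13). clock=3
Op 7: insert b.com -> 10.0.0.6 (expiry=3+3=6). clock=3
Op 8: insert a.com -> 10.0.0.8 (expiry=3+2=5). clock=3
Op 9: tick 2 -> clock=5. purged={a.com}
Op 10: insert a.com -> 10.0.0.1 (expiry=5+10=15). clock=5
Op 11: tick 3 -> clock=8. purged={b.com}
Op 12: tick 11 -> clock=19. purged={a.com}
lookup b.com: not in cache (expired or never inserted)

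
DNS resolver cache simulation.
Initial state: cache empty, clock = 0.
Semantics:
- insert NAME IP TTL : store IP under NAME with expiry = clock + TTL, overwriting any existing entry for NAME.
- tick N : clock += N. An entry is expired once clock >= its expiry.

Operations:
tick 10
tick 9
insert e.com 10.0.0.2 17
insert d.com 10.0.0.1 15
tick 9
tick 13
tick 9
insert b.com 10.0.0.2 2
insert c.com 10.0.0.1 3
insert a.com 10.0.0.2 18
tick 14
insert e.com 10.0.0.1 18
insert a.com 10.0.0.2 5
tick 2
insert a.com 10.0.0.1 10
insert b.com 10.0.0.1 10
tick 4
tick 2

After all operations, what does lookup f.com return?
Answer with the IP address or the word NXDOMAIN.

Answer: NXDOMAIN

Derivation:
Op 1: tick 10 -> clock=10.
Op 2: tick 9 -> clock=19.
Op 3: insert e.com -> 10.0.0.2 (expiry=19+17=36). clock=19
Op 4: insert d.com -> 10.0.0.1 (expiry=19+15=34). clock=19
Op 5: tick 9 -> clock=28.
Op 6: tick 13 -> clock=41. purged={d.com,e.com}
Op 7: tick 9 -> clock=50.
Op 8: insert b.com -> 10.0.0.2 (expiry=50+2=52). clock=50
Op 9: insert c.com -> 10.0.0.1 (expiry=50+3=53). clock=50
Op 10: insert a.com -> 10.0.0.2 (expiry=50+18=68). clock=50
Op 11: tick 14 -> clock=64. purged={b.com,c.com}
Op 12: insert e.com -> 10.0.0.1 (expiry=64+18=82). clock=64
Op 13: insert a.com -> 10.0.0.2 (expiry=64+5=69). clock=64
Op 14: tick 2 -> clock=66.
Op 15: insert a.com -> 10.0.0.1 (expiry=66+10=76). clock=66
Op 16: insert b.com -> 10.0.0.1 (expiry=66+10=76). clock=66
Op 17: tick 4 -> clock=70.
Op 18: tick 2 -> clock=72.
lookup f.com: not in cache (expired or never inserted)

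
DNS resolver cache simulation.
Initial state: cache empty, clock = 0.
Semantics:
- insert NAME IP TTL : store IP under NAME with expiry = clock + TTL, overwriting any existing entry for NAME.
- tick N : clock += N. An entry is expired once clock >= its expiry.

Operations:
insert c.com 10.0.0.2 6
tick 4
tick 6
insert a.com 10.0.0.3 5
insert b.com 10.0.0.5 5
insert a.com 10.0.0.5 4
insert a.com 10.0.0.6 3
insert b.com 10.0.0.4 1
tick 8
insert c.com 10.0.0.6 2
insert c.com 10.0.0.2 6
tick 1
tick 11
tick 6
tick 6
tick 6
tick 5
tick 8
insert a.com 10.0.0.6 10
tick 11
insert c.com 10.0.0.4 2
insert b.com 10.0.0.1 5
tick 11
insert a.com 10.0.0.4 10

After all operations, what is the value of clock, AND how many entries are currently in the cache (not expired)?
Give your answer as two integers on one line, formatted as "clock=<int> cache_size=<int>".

Answer: clock=83 cache_size=1

Derivation:
Op 1: insert c.com -> 10.0.0.2 (expiry=0+6=6). clock=0
Op 2: tick 4 -> clock=4.
Op 3: tick 6 -> clock=10. purged={c.com}
Op 4: insert a.com -> 10.0.0.3 (expiry=10+5=15). clock=10
Op 5: insert b.com -> 10.0.0.5 (expiry=10+5=15). clock=10
Op 6: insert a.com -> 10.0.0.5 (expiry=10+4=14). clock=10
Op 7: insert a.com -> 10.0.0.6 (expiry=10+3=13). clock=10
Op 8: insert b.com -> 10.0.0.4 (expiry=10+1=11). clock=10
Op 9: tick 8 -> clock=18. purged={a.com,b.com}
Op 10: insert c.com -> 10.0.0.6 (expiry=18+2=20). clock=18
Op 11: insert c.com -> 10.0.0.2 (expiry=18+6=24). clock=18
Op 12: tick 1 -> clock=19.
Op 13: tick 11 -> clock=30. purged={c.com}
Op 14: tick 6 -> clock=36.
Op 15: tick 6 -> clock=42.
Op 16: tick 6 -> clock=48.
Op 17: tick 5 -> clock=53.
Op 18: tick 8 -> clock=61.
Op 19: insert a.com -> 10.0.0.6 (expiry=61+10=71). clock=61
Op 20: tick 11 -> clock=72. purged={a.com}
Op 21: insert c.com -> 10.0.0.4 (expiry=72+2=74). clock=72
Op 22: insert b.com -> 10.0.0.1 (expiry=72+5=77). clock=72
Op 23: tick 11 -> clock=83. purged={b.com,c.com}
Op 24: insert a.com -> 10.0.0.4 (expiry=83+10=93). clock=83
Final clock = 83
Final cache (unexpired): {a.com} -> size=1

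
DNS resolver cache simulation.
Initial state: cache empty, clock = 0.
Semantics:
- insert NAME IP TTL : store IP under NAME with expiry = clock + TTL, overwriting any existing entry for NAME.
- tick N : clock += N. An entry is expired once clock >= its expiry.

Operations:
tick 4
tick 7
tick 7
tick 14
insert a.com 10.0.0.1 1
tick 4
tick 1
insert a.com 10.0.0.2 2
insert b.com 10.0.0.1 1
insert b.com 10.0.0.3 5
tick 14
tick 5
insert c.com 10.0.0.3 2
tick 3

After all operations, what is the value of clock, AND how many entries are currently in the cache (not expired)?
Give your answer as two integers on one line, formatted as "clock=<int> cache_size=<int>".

Op 1: tick 4 -> clock=4.
Op 2: tick 7 -> clock=11.
Op 3: tick 7 -> clock=18.
Op 4: tick 14 -> clock=32.
Op 5: insert a.com -> 10.0.0.1 (expiry=32+1=33). clock=32
Op 6: tick 4 -> clock=36. purged={a.com}
Op 7: tick 1 -> clock=37.
Op 8: insert a.com -> 10.0.0.2 (expiry=37+2=39). clock=37
Op 9: insert b.com -> 10.0.0.1 (expiry=37+1=38). clock=37
Op 10: insert b.com -> 10.0.0.3 (expiry=37+5=42). clock=37
Op 11: tick 14 -> clock=51. purged={a.com,b.com}
Op 12: tick 5 -> clock=56.
Op 13: insert c.com -> 10.0.0.3 (expiry=56+2=58). clock=56
Op 14: tick 3 -> clock=59. purged={c.com}
Final clock = 59
Final cache (unexpired): {} -> size=0

Answer: clock=59 cache_size=0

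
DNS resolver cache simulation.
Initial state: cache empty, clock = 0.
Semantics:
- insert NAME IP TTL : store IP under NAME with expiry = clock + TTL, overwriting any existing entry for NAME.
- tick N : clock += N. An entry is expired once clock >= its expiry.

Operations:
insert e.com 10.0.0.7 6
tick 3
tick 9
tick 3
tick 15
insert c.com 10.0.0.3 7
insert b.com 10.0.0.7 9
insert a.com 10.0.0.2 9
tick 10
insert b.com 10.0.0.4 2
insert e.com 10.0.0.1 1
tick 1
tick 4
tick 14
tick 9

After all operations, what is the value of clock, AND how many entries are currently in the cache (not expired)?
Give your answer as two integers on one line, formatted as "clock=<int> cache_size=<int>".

Answer: clock=68 cache_size=0

Derivation:
Op 1: insert e.com -> 10.0.0.7 (expiry=0+6=6). clock=0
Op 2: tick 3 -> clock=3.
Op 3: tick 9 -> clock=12. purged={e.com}
Op 4: tick 3 -> clock=15.
Op 5: tick 15 -> clock=30.
Op 6: insert c.com -> 10.0.0.3 (expiry=30+7=37). clock=30
Op 7: insert b.com -> 10.0.0.7 (expiry=30+9=39). clock=30
Op 8: insert a.com -> 10.0.0.2 (expiry=30+9=39). clock=30
Op 9: tick 10 -> clock=40. purged={a.com,b.com,c.com}
Op 10: insert b.com -> 10.0.0.4 (expiry=40+2=42). clock=40
Op 11: insert e.com -> 10.0.0.1 (expiry=40+1=41). clock=40
Op 12: tick 1 -> clock=41. purged={e.com}
Op 13: tick 4 -> clock=45. purged={b.com}
Op 14: tick 14 -> clock=59.
Op 15: tick 9 -> clock=68.
Final clock = 68
Final cache (unexpired): {} -> size=0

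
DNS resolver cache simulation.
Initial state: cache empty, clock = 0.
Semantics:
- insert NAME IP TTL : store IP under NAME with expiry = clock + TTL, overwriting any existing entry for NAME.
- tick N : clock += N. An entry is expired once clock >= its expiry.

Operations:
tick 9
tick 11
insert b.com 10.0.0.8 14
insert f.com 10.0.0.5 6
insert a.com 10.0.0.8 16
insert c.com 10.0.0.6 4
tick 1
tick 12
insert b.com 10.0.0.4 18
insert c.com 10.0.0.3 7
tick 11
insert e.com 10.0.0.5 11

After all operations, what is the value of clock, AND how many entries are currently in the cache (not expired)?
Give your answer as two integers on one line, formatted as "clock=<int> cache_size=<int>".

Answer: clock=44 cache_size=2

Derivation:
Op 1: tick 9 -> clock=9.
Op 2: tick 11 -> clock=20.
Op 3: insert b.com -> 10.0.0.8 (expiry=20+14=34). clock=20
Op 4: insert f.com -> 10.0.0.5 (expiry=20+6=26). clock=20
Op 5: insert a.com -> 10.0.0.8 (expiry=20+16=36). clock=20
Op 6: insert c.com -> 10.0.0.6 (expiry=20+4=24). clock=20
Op 7: tick 1 -> clock=21.
Op 8: tick 12 -> clock=33. purged={c.com,f.com}
Op 9: insert b.com -> 10.0.0.4 (expiry=33+18=51). clock=33
Op 10: insert c.com -> 10.0.0.3 (expiry=33+7=40). clock=33
Op 11: tick 11 -> clock=44. purged={a.com,c.com}
Op 12: insert e.com -> 10.0.0.5 (expiry=44+11=55). clock=44
Final clock = 44
Final cache (unexpired): {b.com,e.com} -> size=2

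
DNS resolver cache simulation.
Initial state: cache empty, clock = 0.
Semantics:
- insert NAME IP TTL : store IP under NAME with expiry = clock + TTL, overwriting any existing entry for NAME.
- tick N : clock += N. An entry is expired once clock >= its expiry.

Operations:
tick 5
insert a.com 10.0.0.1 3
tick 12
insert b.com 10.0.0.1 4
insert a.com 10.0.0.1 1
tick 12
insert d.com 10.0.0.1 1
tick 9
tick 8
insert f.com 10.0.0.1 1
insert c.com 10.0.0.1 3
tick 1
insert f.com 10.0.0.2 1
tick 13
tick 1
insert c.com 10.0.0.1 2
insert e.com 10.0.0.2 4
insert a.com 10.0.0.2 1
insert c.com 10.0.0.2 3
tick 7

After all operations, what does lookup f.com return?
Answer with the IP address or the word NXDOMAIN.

Op 1: tick 5 -> clock=5.
Op 2: insert a.com -> 10.0.0.1 (expiry=5+3=8). clock=5
Op 3: tick 12 -> clock=17. purged={a.com}
Op 4: insert b.com -> 10.0.0.1 (expiry=17+4=21). clock=17
Op 5: insert a.com -> 10.0.0.1 (expiry=17+1=18). clock=17
Op 6: tick 12 -> clock=29. purged={a.com,b.com}
Op 7: insert d.com -> 10.0.0.1 (expiry=29+1=30). clock=29
Op 8: tick 9 -> clock=38. purged={d.com}
Op 9: tick 8 -> clock=46.
Op 10: insert f.com -> 10.0.0.1 (expiry=46+1=47). clock=46
Op 11: insert c.com -> 10.0.0.1 (expiry=46+3=49). clock=46
Op 12: tick 1 -> clock=47. purged={f.com}
Op 13: insert f.com -> 10.0.0.2 (expiry=47+1=48). clock=47
Op 14: tick 13 -> clock=60. purged={c.com,f.com}
Op 15: tick 1 -> clock=61.
Op 16: insert c.com -> 10.0.0.1 (expiry=61+2=63). clock=61
Op 17: insert e.com -> 10.0.0.2 (expiry=61+4=65). clock=61
Op 18: insert a.com -> 10.0.0.2 (expiry=61+1=62). clock=61
Op 19: insert c.com -> 10.0.0.2 (expiry=61+3=64). clock=61
Op 20: tick 7 -> clock=68. purged={a.com,c.com,e.com}
lookup f.com: not in cache (expired or never inserted)

Answer: NXDOMAIN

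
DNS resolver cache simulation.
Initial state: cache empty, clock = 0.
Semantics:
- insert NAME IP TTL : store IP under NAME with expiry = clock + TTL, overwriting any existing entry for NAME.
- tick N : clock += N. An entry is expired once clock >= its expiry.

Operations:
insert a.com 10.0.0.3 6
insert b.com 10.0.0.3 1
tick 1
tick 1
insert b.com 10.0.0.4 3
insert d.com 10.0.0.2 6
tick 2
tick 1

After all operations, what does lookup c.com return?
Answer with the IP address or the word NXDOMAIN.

Op 1: insert a.com -> 10.0.0.3 (expiry=0+6=6). clock=0
Op 2: insert b.com -> 10.0.0.3 (expiry=0+1=1). clock=0
Op 3: tick 1 -> clock=1. purged={b.com}
Op 4: tick 1 -> clock=2.
Op 5: insert b.com -> 10.0.0.4 (expiry=2+3=5). clock=2
Op 6: insert d.com -> 10.0.0.2 (expiry=2+6=8). clock=2
Op 7: tick 2 -> clock=4.
Op 8: tick 1 -> clock=5. purged={b.com}
lookup c.com: not in cache (expired or never inserted)

Answer: NXDOMAIN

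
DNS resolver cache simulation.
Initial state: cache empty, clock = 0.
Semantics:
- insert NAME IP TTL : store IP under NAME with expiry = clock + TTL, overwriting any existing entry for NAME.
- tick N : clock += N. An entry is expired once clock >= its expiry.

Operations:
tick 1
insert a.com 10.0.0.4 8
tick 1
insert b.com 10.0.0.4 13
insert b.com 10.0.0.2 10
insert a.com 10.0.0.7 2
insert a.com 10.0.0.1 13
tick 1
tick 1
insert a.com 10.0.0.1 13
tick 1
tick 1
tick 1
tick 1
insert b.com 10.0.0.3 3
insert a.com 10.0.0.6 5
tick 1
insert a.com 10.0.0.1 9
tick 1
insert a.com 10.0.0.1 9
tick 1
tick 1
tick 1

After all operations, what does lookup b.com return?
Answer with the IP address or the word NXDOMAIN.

Op 1: tick 1 -> clock=1.
Op 2: insert a.com -> 10.0.0.4 (expiry=1+8=9). clock=1
Op 3: tick 1 -> clock=2.
Op 4: insert b.com -> 10.0.0.4 (expiry=2+13=15). clock=2
Op 5: insert b.com -> 10.0.0.2 (expiry=2+10=12). clock=2
Op 6: insert a.com -> 10.0.0.7 (expiry=2+2=4). clock=2
Op 7: insert a.com -> 10.0.0.1 (expiry=2+13=15). clock=2
Op 8: tick 1 -> clock=3.
Op 9: tick 1 -> clock=4.
Op 10: insert a.com -> 10.0.0.1 (expiry=4+13=17). clock=4
Op 11: tick 1 -> clock=5.
Op 12: tick 1 -> clock=6.
Op 13: tick 1 -> clock=7.
Op 14: tick 1 -> clock=8.
Op 15: insert b.com -> 10.0.0.3 (expiry=8+3=11). clock=8
Op 16: insert a.com -> 10.0.0.6 (expiry=8+5=13). clock=8
Op 17: tick 1 -> clock=9.
Op 18: insert a.com -> 10.0.0.1 (expiry=9+9=18). clock=9
Op 19: tick 1 -> clock=10.
Op 20: insert a.com -> 10.0.0.1 (expiry=10+9=19). clock=10
Op 21: tick 1 -> clock=11. purged={b.com}
Op 22: tick 1 -> clock=12.
Op 23: tick 1 -> clock=13.
lookup b.com: not in cache (expired or never inserted)

Answer: NXDOMAIN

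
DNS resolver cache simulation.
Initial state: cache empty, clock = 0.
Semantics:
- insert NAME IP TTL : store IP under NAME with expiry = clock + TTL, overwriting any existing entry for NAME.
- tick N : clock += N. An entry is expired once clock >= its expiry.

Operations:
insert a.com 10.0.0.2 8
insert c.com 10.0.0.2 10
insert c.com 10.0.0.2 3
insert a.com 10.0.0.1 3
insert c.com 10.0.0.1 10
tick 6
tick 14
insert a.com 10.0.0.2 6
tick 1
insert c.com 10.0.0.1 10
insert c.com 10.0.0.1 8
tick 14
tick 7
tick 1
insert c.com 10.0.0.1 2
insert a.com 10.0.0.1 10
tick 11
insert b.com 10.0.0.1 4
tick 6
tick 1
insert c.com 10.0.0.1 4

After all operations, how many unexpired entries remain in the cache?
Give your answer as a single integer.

Op 1: insert a.com -> 10.0.0.2 (expiry=0+8=8). clock=0
Op 2: insert c.com -> 10.0.0.2 (expiry=0+10=10). clock=0
Op 3: insert c.com -> 10.0.0.2 (expiry=0+3=3). clock=0
Op 4: insert a.com -> 10.0.0.1 (expiry=0+3=3). clock=0
Op 5: insert c.com -> 10.0.0.1 (expiry=0+10=10). clock=0
Op 6: tick 6 -> clock=6. purged={a.com}
Op 7: tick 14 -> clock=20. purged={c.com}
Op 8: insert a.com -> 10.0.0.2 (expiry=20+6=26). clock=20
Op 9: tick 1 -> clock=21.
Op 10: insert c.com -> 10.0.0.1 (expiry=21+10=31). clock=21
Op 11: insert c.com -> 10.0.0.1 (expiry=21+8=29). clock=21
Op 12: tick 14 -> clock=35. purged={a.com,c.com}
Op 13: tick 7 -> clock=42.
Op 14: tick 1 -> clock=43.
Op 15: insert c.com -> 10.0.0.1 (expiry=43+2=45). clock=43
Op 16: insert a.com -> 10.0.0.1 (expiry=43+10=53). clock=43
Op 17: tick 11 -> clock=54. purged={a.com,c.com}
Op 18: insert b.com -> 10.0.0.1 (expiry=54+4=58). clock=54
Op 19: tick 6 -> clock=60. purged={b.com}
Op 20: tick 1 -> clock=61.
Op 21: insert c.com -> 10.0.0.1 (expiry=61+4=65). clock=61
Final cache (unexpired): {c.com} -> size=1

Answer: 1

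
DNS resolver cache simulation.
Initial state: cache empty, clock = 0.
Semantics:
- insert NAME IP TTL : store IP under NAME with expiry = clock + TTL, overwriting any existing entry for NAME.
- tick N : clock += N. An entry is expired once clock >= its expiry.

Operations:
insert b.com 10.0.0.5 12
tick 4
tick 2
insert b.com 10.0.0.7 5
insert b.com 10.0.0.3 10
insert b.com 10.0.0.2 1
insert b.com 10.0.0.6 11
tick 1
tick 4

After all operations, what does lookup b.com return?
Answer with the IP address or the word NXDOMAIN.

Op 1: insert b.com -> 10.0.0.5 (expiry=0+12=12). clock=0
Op 2: tick 4 -> clock=4.
Op 3: tick 2 -> clock=6.
Op 4: insert b.com -> 10.0.0.7 (expiry=6+5=11). clock=6
Op 5: insert b.com -> 10.0.0.3 (expiry=6+10=16). clock=6
Op 6: insert b.com -> 10.0.0.2 (expiry=6+1=7). clock=6
Op 7: insert b.com -> 10.0.0.6 (expiry=6+11=17). clock=6
Op 8: tick 1 -> clock=7.
Op 9: tick 4 -> clock=11.
lookup b.com: present, ip=10.0.0.6 expiry=17 > clock=11

Answer: 10.0.0.6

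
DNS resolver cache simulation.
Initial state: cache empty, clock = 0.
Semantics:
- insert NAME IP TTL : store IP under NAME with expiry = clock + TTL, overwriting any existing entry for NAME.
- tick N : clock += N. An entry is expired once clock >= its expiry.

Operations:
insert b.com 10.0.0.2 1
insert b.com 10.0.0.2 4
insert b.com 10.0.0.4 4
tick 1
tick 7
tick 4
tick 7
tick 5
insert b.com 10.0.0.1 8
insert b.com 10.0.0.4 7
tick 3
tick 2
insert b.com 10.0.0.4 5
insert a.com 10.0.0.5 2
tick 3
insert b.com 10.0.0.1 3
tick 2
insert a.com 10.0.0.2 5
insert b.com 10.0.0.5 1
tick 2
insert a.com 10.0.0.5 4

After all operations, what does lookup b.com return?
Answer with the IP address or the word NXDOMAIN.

Op 1: insert b.com -> 10.0.0.2 (expiry=0+1=1). clock=0
Op 2: insert b.com -> 10.0.0.2 (expiry=0+4=4). clock=0
Op 3: insert b.com -> 10.0.0.4 (expiry=0+4=4). clock=0
Op 4: tick 1 -> clock=1.
Op 5: tick 7 -> clock=8. purged={b.com}
Op 6: tick 4 -> clock=12.
Op 7: tick 7 -> clock=19.
Op 8: tick 5 -> clock=24.
Op 9: insert b.com -> 10.0.0.1 (expiry=24+8=32). clock=24
Op 10: insert b.com -> 10.0.0.4 (expiry=24+7=31). clock=24
Op 11: tick 3 -> clock=27.
Op 12: tick 2 -> clock=29.
Op 13: insert b.com -> 10.0.0.4 (expiry=29+5=34). clock=29
Op 14: insert a.com -> 10.0.0.5 (expiry=29+2=31). clock=29
Op 15: tick 3 -> clock=32. purged={a.com}
Op 16: insert b.com -> 10.0.0.1 (expiry=32+3=35). clock=32
Op 17: tick 2 -> clock=34.
Op 18: insert a.com -> 10.0.0.2 (expiry=34+5=39). clock=34
Op 19: insert b.com -> 10.0.0.5 (expiry=34+1=35). clock=34
Op 20: tick 2 -> clock=36. purged={b.com}
Op 21: insert a.com -> 10.0.0.5 (expiry=36+4=40). clock=36
lookup b.com: not in cache (expired or never inserted)

Answer: NXDOMAIN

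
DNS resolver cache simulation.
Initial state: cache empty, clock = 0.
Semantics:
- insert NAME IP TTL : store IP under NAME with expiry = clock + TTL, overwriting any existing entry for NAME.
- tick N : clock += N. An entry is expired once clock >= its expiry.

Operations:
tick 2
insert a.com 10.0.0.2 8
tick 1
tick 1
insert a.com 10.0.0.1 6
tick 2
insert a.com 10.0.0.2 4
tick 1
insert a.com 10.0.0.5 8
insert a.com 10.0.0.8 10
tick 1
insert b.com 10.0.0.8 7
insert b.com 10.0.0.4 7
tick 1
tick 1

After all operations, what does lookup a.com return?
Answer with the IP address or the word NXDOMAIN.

Op 1: tick 2 -> clock=2.
Op 2: insert a.com -> 10.0.0.2 (expiry=2+8=10). clock=2
Op 3: tick 1 -> clock=3.
Op 4: tick 1 -> clock=4.
Op 5: insert a.com -> 10.0.0.1 (expiry=4+6=10). clock=4
Op 6: tick 2 -> clock=6.
Op 7: insert a.com -> 10.0.0.2 (expiry=6+4=10). clock=6
Op 8: tick 1 -> clock=7.
Op 9: insert a.com -> 10.0.0.5 (expiry=7+8=15). clock=7
Op 10: insert a.com -> 10.0.0.8 (expiry=7+10=17). clock=7
Op 11: tick 1 -> clock=8.
Op 12: insert b.com -> 10.0.0.8 (expiry=8+7=15). clock=8
Op 13: insert b.com -> 10.0.0.4 (expiry=8+7=15). clock=8
Op 14: tick 1 -> clock=9.
Op 15: tick 1 -> clock=10.
lookup a.com: present, ip=10.0.0.8 expiry=17 > clock=10

Answer: 10.0.0.8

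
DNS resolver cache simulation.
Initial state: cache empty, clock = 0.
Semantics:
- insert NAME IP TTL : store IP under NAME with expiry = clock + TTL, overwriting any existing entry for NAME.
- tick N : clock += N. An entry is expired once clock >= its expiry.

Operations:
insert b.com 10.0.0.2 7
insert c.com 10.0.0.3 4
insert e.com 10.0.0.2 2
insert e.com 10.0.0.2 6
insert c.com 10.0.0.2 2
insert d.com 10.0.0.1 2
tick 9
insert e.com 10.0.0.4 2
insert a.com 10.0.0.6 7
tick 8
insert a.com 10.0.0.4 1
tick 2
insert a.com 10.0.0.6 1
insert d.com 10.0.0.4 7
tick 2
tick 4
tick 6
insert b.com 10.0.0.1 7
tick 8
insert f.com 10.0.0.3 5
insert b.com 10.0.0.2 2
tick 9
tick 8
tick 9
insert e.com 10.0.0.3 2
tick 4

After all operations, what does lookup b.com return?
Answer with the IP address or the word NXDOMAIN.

Op 1: insert b.com -> 10.0.0.2 (expiry=0+7=7). clock=0
Op 2: insert c.com -> 10.0.0.3 (expiry=0+4=4). clock=0
Op 3: insert e.com -> 10.0.0.2 (expiry=0+2=2). clock=0
Op 4: insert e.com -> 10.0.0.2 (expiry=0+6=6). clock=0
Op 5: insert c.com -> 10.0.0.2 (expiry=0+2=2). clock=0
Op 6: insert d.com -> 10.0.0.1 (expiry=0+2=2). clock=0
Op 7: tick 9 -> clock=9. purged={b.com,c.com,d.com,e.com}
Op 8: insert e.com -> 10.0.0.4 (expiry=9+2=11). clock=9
Op 9: insert a.com -> 10.0.0.6 (expiry=9+7=16). clock=9
Op 10: tick 8 -> clock=17. purged={a.com,e.com}
Op 11: insert a.com -> 10.0.0.4 (expiry=17+1=18). clock=17
Op 12: tick 2 -> clock=19. purged={a.com}
Op 13: insert a.com -> 10.0.0.6 (expiry=19+1=20). clock=19
Op 14: insert d.com -> 10.0.0.4 (expiry=19+7=26). clock=19
Op 15: tick 2 -> clock=21. purged={a.com}
Op 16: tick 4 -> clock=25.
Op 17: tick 6 -> clock=31. purged={d.com}
Op 18: insert b.com -> 10.0.0.1 (expiry=31+7=38). clock=31
Op 19: tick 8 -> clock=39. purged={b.com}
Op 20: insert f.com -> 10.0.0.3 (expiry=39+5=44). clock=39
Op 21: insert b.com -> 10.0.0.2 (expiry=39+2=41). clock=39
Op 22: tick 9 -> clock=48. purged={b.com,f.com}
Op 23: tick 8 -> clock=56.
Op 24: tick 9 -> clock=65.
Op 25: insert e.com -> 10.0.0.3 (expiry=65+2=67). clock=65
Op 26: tick 4 -> clock=69. purged={e.com}
lookup b.com: not in cache (expired or never inserted)

Answer: NXDOMAIN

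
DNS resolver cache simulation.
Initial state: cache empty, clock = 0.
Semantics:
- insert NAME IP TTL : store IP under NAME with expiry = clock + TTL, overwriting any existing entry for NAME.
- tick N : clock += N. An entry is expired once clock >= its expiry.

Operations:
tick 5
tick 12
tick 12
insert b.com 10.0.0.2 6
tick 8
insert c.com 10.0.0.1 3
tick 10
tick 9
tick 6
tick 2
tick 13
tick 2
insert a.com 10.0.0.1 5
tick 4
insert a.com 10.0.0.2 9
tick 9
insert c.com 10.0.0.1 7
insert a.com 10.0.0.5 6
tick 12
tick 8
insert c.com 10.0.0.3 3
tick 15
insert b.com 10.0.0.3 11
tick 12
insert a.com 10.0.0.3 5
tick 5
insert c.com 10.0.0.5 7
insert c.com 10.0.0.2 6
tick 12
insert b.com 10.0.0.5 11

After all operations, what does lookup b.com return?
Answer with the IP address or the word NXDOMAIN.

Answer: 10.0.0.5

Derivation:
Op 1: tick 5 -> clock=5.
Op 2: tick 12 -> clock=17.
Op 3: tick 12 -> clock=29.
Op 4: insert b.com -> 10.0.0.2 (expiry=29+6=35). clock=29
Op 5: tick 8 -> clock=37. purged={b.com}
Op 6: insert c.com -> 10.0.0.1 (expiry=37+3=40). clock=37
Op 7: tick 10 -> clock=47. purged={c.com}
Op 8: tick 9 -> clock=56.
Op 9: tick 6 -> clock=62.
Op 10: tick 2 -> clock=64.
Op 11: tick 13 -> clock=77.
Op 12: tick 2 -> clock=79.
Op 13: insert a.com -> 10.0.0.1 (expiry=79+5=84). clock=79
Op 14: tick 4 -> clock=83.
Op 15: insert a.com -> 10.0.0.2 (expiry=83+9=92). clock=83
Op 16: tick 9 -> clock=92. purged={a.com}
Op 17: insert c.com -> 10.0.0.1 (expiry=92+7=99). clock=92
Op 18: insert a.com -> 10.0.0.5 (expiry=92+6=98). clock=92
Op 19: tick 12 -> clock=104. purged={a.com,c.com}
Op 20: tick 8 -> clock=112.
Op 21: insert c.com -> 10.0.0.3 (expiry=112+3=115). clock=112
Op 22: tick 15 -> clock=127. purged={c.com}
Op 23: insert b.com -> 10.0.0.3 (expiry=127+11=138). clock=127
Op 24: tick 12 -> clock=139. purged={b.com}
Op 25: insert a.com -> 10.0.0.3 (expiry=139+5=144). clock=139
Op 26: tick 5 -> clock=144. purged={a.com}
Op 27: insert c.com -> 10.0.0.5 (expiry=144+7=151). clock=144
Op 28: insert c.com -> 10.0.0.2 (expiry=144+6=150). clock=144
Op 29: tick 12 -> clock=156. purged={c.com}
Op 30: insert b.com -> 10.0.0.5 (expiry=156+11=167). clock=156
lookup b.com: present, ip=10.0.0.5 expiry=167 > clock=156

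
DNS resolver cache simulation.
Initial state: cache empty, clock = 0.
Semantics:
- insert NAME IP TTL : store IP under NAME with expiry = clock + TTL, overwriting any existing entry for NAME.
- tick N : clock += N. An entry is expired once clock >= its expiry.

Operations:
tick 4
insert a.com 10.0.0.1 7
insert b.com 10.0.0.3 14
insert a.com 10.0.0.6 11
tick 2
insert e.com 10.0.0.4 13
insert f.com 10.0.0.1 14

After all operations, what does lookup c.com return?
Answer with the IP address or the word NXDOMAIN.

Op 1: tick 4 -> clock=4.
Op 2: insert a.com -> 10.0.0.1 (expiry=4+7=11). clock=4
Op 3: insert b.com -> 10.0.0.3 (expiry=4+14=18). clock=4
Op 4: insert a.com -> 10.0.0.6 (expiry=4+11=15). clock=4
Op 5: tick 2 -> clock=6.
Op 6: insert e.com -> 10.0.0.4 (expiry=6+13=19). clock=6
Op 7: insert f.com -> 10.0.0.1 (expiry=6+14=20). clock=6
lookup c.com: not in cache (expired or never inserted)

Answer: NXDOMAIN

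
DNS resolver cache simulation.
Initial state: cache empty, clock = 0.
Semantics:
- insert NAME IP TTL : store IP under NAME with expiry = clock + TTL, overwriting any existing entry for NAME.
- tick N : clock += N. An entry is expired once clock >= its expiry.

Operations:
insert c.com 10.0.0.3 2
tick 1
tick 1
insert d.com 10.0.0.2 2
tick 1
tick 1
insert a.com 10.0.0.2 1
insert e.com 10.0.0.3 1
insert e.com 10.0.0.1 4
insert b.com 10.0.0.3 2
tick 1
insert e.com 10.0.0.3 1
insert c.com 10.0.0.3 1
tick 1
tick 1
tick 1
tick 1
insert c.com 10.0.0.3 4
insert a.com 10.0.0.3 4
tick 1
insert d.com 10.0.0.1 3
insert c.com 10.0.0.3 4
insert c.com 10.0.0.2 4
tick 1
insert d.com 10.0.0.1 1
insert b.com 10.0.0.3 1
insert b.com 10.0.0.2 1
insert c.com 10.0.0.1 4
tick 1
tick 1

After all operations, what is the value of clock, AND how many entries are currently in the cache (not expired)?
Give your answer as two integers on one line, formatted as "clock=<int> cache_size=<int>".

Op 1: insert c.com -> 10.0.0.3 (expiry=0+2=2). clock=0
Op 2: tick 1 -> clock=1.
Op 3: tick 1 -> clock=2. purged={c.com}
Op 4: insert d.com -> 10.0.0.2 (expiry=2+2=4). clock=2
Op 5: tick 1 -> clock=3.
Op 6: tick 1 -> clock=4. purged={d.com}
Op 7: insert a.com -> 10.0.0.2 (expiry=4+1=5). clock=4
Op 8: insert e.com -> 10.0.0.3 (expiry=4+1=5). clock=4
Op 9: insert e.com -> 10.0.0.1 (expiry=4+4=8). clock=4
Op 10: insert b.com -> 10.0.0.3 (expiry=4+2=6). clock=4
Op 11: tick 1 -> clock=5. purged={a.com}
Op 12: insert e.com -> 10.0.0.3 (expiry=5+1=6). clock=5
Op 13: insert c.com -> 10.0.0.3 (expiry=5+1=6). clock=5
Op 14: tick 1 -> clock=6. purged={b.com,c.com,e.com}
Op 15: tick 1 -> clock=7.
Op 16: tick 1 -> clock=8.
Op 17: tick 1 -> clock=9.
Op 18: insert c.com -> 10.0.0.3 (expiry=9+4=13). clock=9
Op 19: insert a.com -> 10.0.0.3 (expiry=9+4=13). clock=9
Op 20: tick 1 -> clock=10.
Op 21: insert d.com -> 10.0.0.1 (expiry=10+3=13). clock=10
Op 22: insert c.com -> 10.0.0.3 (expiry=10+4=14). clock=10
Op 23: insert c.com -> 10.0.0.2 (expiry=10+4=14). clock=10
Op 24: tick 1 -> clock=11.
Op 25: insert d.com -> 10.0.0.1 (expiry=11+1=12). clock=11
Op 26: insert b.com -> 10.0.0.3 (expiry=11+1=12). clock=11
Op 27: insert b.com -> 10.0.0.2 (expiry=11+1=12). clock=11
Op 28: insert c.com -> 10.0.0.1 (expiry=11+4=15). clock=11
Op 29: tick 1 -> clock=12. purged={b.com,d.com}
Op 30: tick 1 -> clock=13. purged={a.com}
Final clock = 13
Final cache (unexpired): {c.com} -> size=1

Answer: clock=13 cache_size=1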